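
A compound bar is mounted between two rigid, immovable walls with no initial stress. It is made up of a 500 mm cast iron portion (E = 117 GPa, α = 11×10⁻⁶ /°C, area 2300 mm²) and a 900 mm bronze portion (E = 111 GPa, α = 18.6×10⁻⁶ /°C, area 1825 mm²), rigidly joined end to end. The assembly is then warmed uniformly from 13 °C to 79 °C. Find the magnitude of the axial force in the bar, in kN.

P ≈ 233 kN (compressive)

If the supports were absent, the total length change would be Σ αᵢΔT Lᵢ = 11×10⁻⁶×66×500 + 18.6×10⁻⁶×66×900 = 1.468 mm.
The walls prevent any net length change, so an axial force P (same in every segment) develops. Compatibility: P · Σ Lᵢ/(AᵢEᵢ) = δ_free.
The series flexibility is Σ Lᵢ/(AᵢEᵢ) = 500/(2300×117×10³) + 900/(1825×111×10³) = 6.301×10⁻⁶ mm/N.
P = 1.468 / 6.301×10⁻⁶ = 233000 N = 233 kN, compressive.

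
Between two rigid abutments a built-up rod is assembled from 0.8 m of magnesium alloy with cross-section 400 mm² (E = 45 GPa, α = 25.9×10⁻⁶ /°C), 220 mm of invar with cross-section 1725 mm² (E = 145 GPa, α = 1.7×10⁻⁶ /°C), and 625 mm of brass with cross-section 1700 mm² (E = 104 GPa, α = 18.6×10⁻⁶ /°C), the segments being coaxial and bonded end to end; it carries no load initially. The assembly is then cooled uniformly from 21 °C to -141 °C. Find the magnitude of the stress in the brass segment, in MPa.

σ ≈ 63.8 MPa (tensile)

If the supports were absent, the total length change would be Σ αᵢΔT Lᵢ = 25.9×10⁻⁶×162×800 + 1.7×10⁻⁶×162×220 + 18.6×10⁻⁶×162×625 = 5.3 mm.
Since the ends are fixed, an axial force P builds up, equal in every segment, with P · Σ Lᵢ/(AᵢEᵢ) = δ_free.
The series flexibility is Σ Lᵢ/(AᵢEᵢ) = 800/(400×45×10³) + 220/(1725×145×10³) + 625/(1700×104×10³) = 4.886×10⁻⁵ mm/N.
P = 5.3 / 4.886×10⁻⁵ = 108500 N = 108.5 kN, tensile.
σ_{brass} = P / A = 108500 / 1700 = 63.81 MPa.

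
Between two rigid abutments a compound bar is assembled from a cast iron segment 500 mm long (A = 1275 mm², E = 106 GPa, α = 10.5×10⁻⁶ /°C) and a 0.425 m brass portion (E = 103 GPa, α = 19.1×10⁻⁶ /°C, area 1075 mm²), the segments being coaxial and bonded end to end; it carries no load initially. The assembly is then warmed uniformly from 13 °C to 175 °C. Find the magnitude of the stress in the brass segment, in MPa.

σ ≈ 267 MPa (compressive)

If the supports were absent, the total length change would be Σ αᵢΔT Lᵢ = 10.5×10⁻⁶×162×500 + 19.1×10⁻⁶×162×425 = 2.166 mm.
The rigid supports impose zero overall length change; the single axial force P common to all segments must satisfy P Σ Lᵢ/(AᵢEᵢ) = δ_free.
The series flexibility is Σ Lᵢ/(AᵢEᵢ) = 500/(1275×106×10³) + 425/(1075×103×10³) = 7.538×10⁻⁶ mm/N.
P = 2.166 / 7.538×10⁻⁶ = 287300 N = 287.3 kN, compressive.
σ_{brass} = P / A = 287300 / 1075 = 267.2 MPa.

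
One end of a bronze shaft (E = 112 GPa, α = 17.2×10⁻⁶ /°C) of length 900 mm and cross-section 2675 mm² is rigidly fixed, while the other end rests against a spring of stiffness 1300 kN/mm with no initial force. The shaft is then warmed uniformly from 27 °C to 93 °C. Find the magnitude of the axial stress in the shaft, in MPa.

Free thermal expansion: δ_free = αΔT L = 17.2×10⁻⁶ × 66 × 900 = 1.022 mm.
With a force P in the spring, the elastic change of the shaft is PL/(AE) and that of the spring is P/k; compatibility requires their sum to equal δ_free.
So P = δ_free / [L/(AE) + 1/k] = 1.022 / [ 900/(2675×112×10³) + 1/(1300×10³) ].
P = 1.022 / 3.773×10⁻⁶ = 270800 N.
σ = P/A = 270800/2675 = 101.2 MPa.

σ ≈ 101 MPa (compressive)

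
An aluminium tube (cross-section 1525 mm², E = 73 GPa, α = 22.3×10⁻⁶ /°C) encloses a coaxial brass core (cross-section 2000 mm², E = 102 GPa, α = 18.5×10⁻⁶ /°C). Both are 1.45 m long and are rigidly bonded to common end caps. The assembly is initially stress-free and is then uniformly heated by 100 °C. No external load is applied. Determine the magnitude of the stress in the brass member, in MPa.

σ ≈ 13.7 MPa (tensile)

Both members must finish at the same length. With the larger α, the aluminium tends to over-expand; the plates restrain it, putting the aluminium in compression and the brass in tension. With no external load the two internal forces are equal and opposite, magnitude P.
Equating the net (thermal + elastic) strains gives |α₁ − α₂|·ΔT = P·[1/(A₁E₁) + 1/(A₂E₂)].
|α₁ − α₂|·ΔT = 3.8×10⁻⁶ × 100 = 0.00038.
1/(A₁E₁) + 1/(A₂E₂) = 1/(1525×73×10³) + 1/(2000×102×10³) = 1.388×10⁻⁸ N⁻¹.
So P = 0.00038 / 1.388×10⁻⁸ = 27.37 kN.
σ_{brass} = P/A₂ = 27370/2000 = 13.68 MPa, tensile.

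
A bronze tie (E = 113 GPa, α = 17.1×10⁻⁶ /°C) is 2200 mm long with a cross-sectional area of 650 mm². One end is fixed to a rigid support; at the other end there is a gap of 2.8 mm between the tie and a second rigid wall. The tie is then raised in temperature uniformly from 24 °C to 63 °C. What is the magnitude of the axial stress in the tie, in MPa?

Free thermal elongation = αΔT L = 17.1×10⁻⁶ × 39 × 2200 = 1.467 mm.
This is smaller than the 2.8 mm clearance, so the tie expands freely without reaching the stop — the stress is zero.

σ ≈ 0 MPa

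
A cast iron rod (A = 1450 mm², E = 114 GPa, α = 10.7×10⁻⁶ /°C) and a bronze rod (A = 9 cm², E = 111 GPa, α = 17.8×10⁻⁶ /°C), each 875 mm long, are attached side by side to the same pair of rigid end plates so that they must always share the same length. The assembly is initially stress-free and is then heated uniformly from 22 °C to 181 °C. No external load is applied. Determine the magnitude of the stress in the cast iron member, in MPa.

Equilibrium of a rigid end plate with no external load gives equal and opposite internal forces ±P in the two members. Since α_{bronze} > α_{cast iron}, heating drives the bronze into compression and the cast iron into tension.
Compatibility of the two members (thermal + elastic change equal): (α₁ − α₂)ΔT = P·[1/(A₁E₁) + 1/(A₂E₂)].
|α₁ − α₂|·ΔT = 7.1×10⁻⁶ × 159 = 0.001129.
1/(A₁E₁) + 1/(A₂E₂) = 1/(1450×114×10³) + 1/(900×111×10³) = 1.606×10⁻⁸ N⁻¹.
P = 0.001129 / 1.606×10⁻⁸ = 70290 N = 70.29 kN.
σ_{cast iron} = P/A₁ = 70290/1450 = 48.48 MPa, tensile.

σ ≈ 48.5 MPa (tensile)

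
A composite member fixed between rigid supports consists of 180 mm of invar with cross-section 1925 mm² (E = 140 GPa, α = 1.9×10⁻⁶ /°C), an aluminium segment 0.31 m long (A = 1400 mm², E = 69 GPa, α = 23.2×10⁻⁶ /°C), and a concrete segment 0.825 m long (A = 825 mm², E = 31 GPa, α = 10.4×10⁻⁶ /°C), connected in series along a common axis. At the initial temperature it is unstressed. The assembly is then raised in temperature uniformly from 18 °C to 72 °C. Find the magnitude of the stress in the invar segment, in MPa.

Free thermal expansion of the whole bar: Σ αᵢΔT Lᵢ = 1.9×10⁻⁶×54×180 + 23.2×10⁻⁶×54×310 + 10.4×10⁻⁶×54×825 = 0.8702 mm.
The rigid supports impose zero overall length change; the single axial force P common to all segments must satisfy P Σ Lᵢ/(AᵢEᵢ) = δ_free.
The series flexibility is Σ Lᵢ/(AᵢEᵢ) = 180/(1925×140×10³) + 310/(1400×69×10³) + 825/(825×31×10³) = 3.614×10⁻⁵ mm/N.
P = 0.8702 / 3.614×10⁻⁵ = 24080 N = 24.08 kN, compressive.
σ_{invar} = P / A = 24080 / 1925 = 12.51 MPa.

σ ≈ 12.5 MPa (compressive)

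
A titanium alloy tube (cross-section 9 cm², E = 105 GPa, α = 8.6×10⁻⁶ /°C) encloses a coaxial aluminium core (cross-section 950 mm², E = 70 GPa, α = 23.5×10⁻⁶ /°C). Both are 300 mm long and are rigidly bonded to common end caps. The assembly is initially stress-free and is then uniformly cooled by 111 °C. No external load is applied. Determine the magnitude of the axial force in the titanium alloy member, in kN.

P ≈ 64.6 kN (compressive in the titanium alloy)

Both members must finish at the same length. With the larger α, the aluminium tends to over-contract; the plates restrain it, putting the aluminium in tension and the titanium alloy in compression. With no external load the two internal forces are equal and opposite, magnitude P.
Setting the final lengths equal and cancelling L: (α₁ − α₂)ΔT = P/(A₁E₁) + P/(A₂E₂).
|α₁ − α₂|·ΔT = 14.9×10⁻⁶ × 111 = 0.001654.
1/(A₁E₁) + 1/(A₂E₂) = 1/(900×105×10³) + 1/(950×70×10³) = 2.562×10⁻⁸ N⁻¹.
P = 0.001654 / 2.562×10⁻⁸ = 64560 N = 64.56 kN.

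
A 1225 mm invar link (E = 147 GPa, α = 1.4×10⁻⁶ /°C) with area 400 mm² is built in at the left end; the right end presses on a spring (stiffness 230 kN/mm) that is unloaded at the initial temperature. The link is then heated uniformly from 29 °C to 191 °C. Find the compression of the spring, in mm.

δ ≈ 0.048 mm

Free thermal expansion: δ_free = αΔT L = 1.4×10⁻⁶ × 162 × 1225 = 0.2778 mm.
Let P be the compressive force at the spring. The link shortens elastically by PL/(AE) and the spring compresses by P/k; together these equal δ_free.
So P = δ_free / [L/(AE) + 1/k] = 0.2778 / [ 1225/(400×147×10³) + 1/(230×10³) ].
P = 0.2778 / 2.518×10⁻⁵ = 11030 N.
Spring compression = P/k = 11030/(230×10³) = 0.04797 mm.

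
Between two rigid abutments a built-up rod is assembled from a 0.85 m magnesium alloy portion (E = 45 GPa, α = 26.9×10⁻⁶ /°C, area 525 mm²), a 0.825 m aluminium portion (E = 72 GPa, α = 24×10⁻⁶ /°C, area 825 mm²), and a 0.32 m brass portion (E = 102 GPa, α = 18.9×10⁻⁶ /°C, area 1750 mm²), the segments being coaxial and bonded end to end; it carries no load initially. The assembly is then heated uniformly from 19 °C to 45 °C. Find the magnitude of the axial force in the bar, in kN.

If the supports were absent, the total length change would be Σ αᵢΔT Lᵢ = 26.9×10⁻⁶×26×850 + 24×10⁻⁶×26×825 + 18.9×10⁻⁶×26×320 = 1.267 mm.
Since the ends are fixed, an axial force P builds up, equal in every segment, with P · Σ Lᵢ/(AᵢEᵢ) = δ_free.
Σ Lᵢ/(AᵢEᵢ) = 850/(525×45×10³) + 825/(825×72×10³) + 320/(1750×102×10³) = 5.166×10⁻⁵ mm/N.
Hence P = δ_free / Σ(L/AE) = 1.267/5.166×10⁻⁵ = 24.52 kN (compressive).

P ≈ 24.5 kN (compressive)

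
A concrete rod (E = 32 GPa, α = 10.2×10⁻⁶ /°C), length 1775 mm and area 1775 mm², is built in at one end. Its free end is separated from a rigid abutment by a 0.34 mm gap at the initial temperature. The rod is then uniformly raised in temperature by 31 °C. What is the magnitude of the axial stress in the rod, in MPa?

If the wall were absent the rod would grow by αΔT L = 10.2×10⁻⁶ × 31 × 1775 = 0.5613 mm.
This exceeds the 0.34 mm gap, so the wall pushes back. The portion of expansion that must be recovered elastically is δ_free − gap = 0.5613 − 0.34 = 0.2213 mm.
Compatibility: PL/(AE) = 0.2213 mm, so σ = P/A = E × (0.2213/1775) = 3.989 MPa.

σ ≈ 3.99 MPa (compressive)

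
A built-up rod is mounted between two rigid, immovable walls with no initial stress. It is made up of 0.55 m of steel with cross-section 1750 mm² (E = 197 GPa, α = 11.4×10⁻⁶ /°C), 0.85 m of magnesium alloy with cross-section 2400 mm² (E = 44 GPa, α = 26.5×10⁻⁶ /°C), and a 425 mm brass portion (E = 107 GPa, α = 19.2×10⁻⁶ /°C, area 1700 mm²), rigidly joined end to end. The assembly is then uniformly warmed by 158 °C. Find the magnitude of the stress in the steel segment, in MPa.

With the walls removed the bar would change length by δ_free = Σ αᵢΔT Lᵢ = 11.4×10⁻⁶×158×550 + 26.5×10⁻⁶×158×850 + 19.2×10⁻⁶×158×425 = 5.839 mm.
Since the ends are fixed, an axial force P builds up, equal in every segment, with P · Σ Lᵢ/(AᵢEᵢ) = δ_free.
Σ Lᵢ/(AᵢEᵢ) = 550/(1750×197×10³) + 850/(2400×44×10³) + 425/(1700×107×10³) = 1.198×10⁻⁵ mm/N.
P = 5.839 / 1.198×10⁻⁵ = 487300 N = 487.3 kN, compressive.
σ_{steel} = P / A = 487300 / 1750 = 278.5 MPa.

σ ≈ 278 MPa (compressive)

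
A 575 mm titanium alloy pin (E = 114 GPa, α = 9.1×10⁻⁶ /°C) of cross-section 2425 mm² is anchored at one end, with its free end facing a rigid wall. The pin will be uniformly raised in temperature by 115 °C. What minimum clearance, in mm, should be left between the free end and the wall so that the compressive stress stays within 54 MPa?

Free expansion if unrestrained: δ_free = αΔT L = 9.1×10⁻⁶ × 115 × 575 = 0.6017 mm.
At the allowable stress the elastic shortening the wall may impose is σL/E = 54 × 575 / (114×10³) = 0.2724 mm.
So the gap has to take up the difference, g_min = δ_free − σL/E = 0.6017 − 0.2724 = 0.3294 mm.

g ≈ 0.329 mm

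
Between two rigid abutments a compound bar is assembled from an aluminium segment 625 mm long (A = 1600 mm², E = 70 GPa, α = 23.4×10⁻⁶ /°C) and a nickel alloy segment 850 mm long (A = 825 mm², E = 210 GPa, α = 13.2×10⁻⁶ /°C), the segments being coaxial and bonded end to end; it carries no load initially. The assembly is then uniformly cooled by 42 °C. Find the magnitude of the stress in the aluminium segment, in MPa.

If the supports were absent, the total length change would be Σ αᵢΔT Lᵢ = 23.4×10⁻⁶×42×625 + 13.2×10⁻⁶×42×850 = 1.085 mm.
Since the ends are fixed, an axial force P builds up, equal in every segment, with P · Σ Lᵢ/(AᵢEᵢ) = δ_free.
Σ Lᵢ/(AᵢEᵢ) = 625/(1600×70×10³) + 850/(825×210×10³) = 1.049×10⁻⁵ mm/N.
P = 1.085 / 1.049×10⁻⁵ = 103500 N = 103.5 kN, tensile.
σ_{aluminium} = P / A = 103500 / 1600 = 64.7 MPa.

σ ≈ 64.7 MPa (tensile)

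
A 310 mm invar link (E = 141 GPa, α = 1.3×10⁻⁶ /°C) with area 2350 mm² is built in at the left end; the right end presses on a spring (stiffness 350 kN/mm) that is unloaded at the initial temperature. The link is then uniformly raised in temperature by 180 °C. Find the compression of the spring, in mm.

If the spring were absent the link would lengthen by αΔT L = 1.3×10⁻⁶ × 180 × 310 = 0.07254 mm.
With a force P in the spring, the elastic change of the link is PL/(AE) and that of the spring is P/k; compatibility requires their sum to equal δ_free.
So P = δ_free / [L/(AE) + 1/k] = 0.07254 / [ 310/(2350×141×10³) + 1/(350×10³) ].
P = 0.07254 / 3.793×10⁻⁶ = 19130 N.
Spring compression = P/k = 19130/(350×10³) = 0.05465 mm.

δ ≈ 0.0546 mm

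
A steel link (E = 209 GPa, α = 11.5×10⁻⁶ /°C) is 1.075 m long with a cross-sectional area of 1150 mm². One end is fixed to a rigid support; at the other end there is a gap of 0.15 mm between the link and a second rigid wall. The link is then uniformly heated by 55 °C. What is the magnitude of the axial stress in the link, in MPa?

Free thermal elongation = αΔT L = 11.5×10⁻⁶ × 55 × 1075 = 0.6799 mm.
This exceeds the 0.15 mm gap, so the wall pushes back. The portion of expansion that must be recovered elastically is δ_free − gap = 0.6799 − 0.15 = 0.5299 mm.
Compatibility: PL/(AE) = 0.5299 mm, so σ = P/A = E × (0.5299/1075) = 103 MPa.

σ ≈ 103 MPa (compressive)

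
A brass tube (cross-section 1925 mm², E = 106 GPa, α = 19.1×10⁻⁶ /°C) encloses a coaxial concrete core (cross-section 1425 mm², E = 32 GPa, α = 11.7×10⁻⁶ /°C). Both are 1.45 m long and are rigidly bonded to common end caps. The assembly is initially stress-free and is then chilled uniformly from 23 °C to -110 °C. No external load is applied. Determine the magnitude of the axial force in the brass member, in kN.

P ≈ 36.7 kN (tensile in the brass)

Both members must finish at the same length. With the larger α, the brass tends to over-contract; the plates restrain it, putting the brass in tension and the concrete in compression. With no external load the two internal forces are equal and opposite, magnitude P.
Compatibility of the two members (thermal + elastic change equal): (α₁ − α₂)ΔT = P·[1/(A₁E₁) + 1/(A₂E₂)].
|α₁ − α₂|·ΔT = 7.4×10⁻⁶ × 133 = 0.0009842.
1/(A₁E₁) + 1/(A₂E₂) = 1/(1925×106×10³) + 1/(1425×32×10³) = 2.683×10⁻⁸ N⁻¹.
P = 0.0009842 / 2.683×10⁻⁸ = 36680 N = 36.68 kN.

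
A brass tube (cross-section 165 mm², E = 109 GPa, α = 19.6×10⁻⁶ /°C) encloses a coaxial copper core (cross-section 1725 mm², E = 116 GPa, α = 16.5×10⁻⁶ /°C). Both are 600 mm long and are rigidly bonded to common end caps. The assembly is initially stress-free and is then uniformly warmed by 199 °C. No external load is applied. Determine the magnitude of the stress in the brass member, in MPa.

The brass has the larger α, so on heating it would change length more than the copper if both were free. The rigid plates force a common final length, so the brass is put into compression and the copper into tension, with equal and opposite forces P (no external load).
Equating the net (thermal + elastic) strains gives |α₁ − α₂|·ΔT = P·[1/(A₁E₁) + 1/(A₂E₂)].
|α₁ − α₂|·ΔT = 3.1×10⁻⁶ × 199 = 0.0006169.
1/(A₁E₁) + 1/(A₂E₂) = 1/(165×109×10³) + 1/(1725×116×10³) = 6.06×10⁻⁸ N⁻¹.
So P = 0.0006169 / 6.06×10⁻⁸ = 10.18 kN.
σ_{brass} = P/A₁ = 10180/165 = 61.7 MPa, compressive.

σ ≈ 61.7 MPa (compressive)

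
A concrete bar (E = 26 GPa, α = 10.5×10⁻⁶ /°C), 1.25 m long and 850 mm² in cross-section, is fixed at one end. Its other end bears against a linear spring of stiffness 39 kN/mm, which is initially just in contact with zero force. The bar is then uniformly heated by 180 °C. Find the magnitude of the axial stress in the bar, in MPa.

If the spring were absent the bar would lengthen by αΔT L = 10.5×10⁻⁶ × 180 × 1250 = 2.362 mm.
With a force P in the spring, the elastic change of the bar is PL/(AE) and that of the spring is P/k; compatibility requires their sum to equal δ_free.
So P = δ_free / [L/(AE) + 1/k] = 2.362 / [ 1250/(850×26×10³) + 1/(39×10³) ].
P = 2.362 / 8.22×10⁻⁵ = 28740 N.
σ = P/A = 28740/850 = 33.81 MPa.

σ ≈ 33.8 MPa (compressive)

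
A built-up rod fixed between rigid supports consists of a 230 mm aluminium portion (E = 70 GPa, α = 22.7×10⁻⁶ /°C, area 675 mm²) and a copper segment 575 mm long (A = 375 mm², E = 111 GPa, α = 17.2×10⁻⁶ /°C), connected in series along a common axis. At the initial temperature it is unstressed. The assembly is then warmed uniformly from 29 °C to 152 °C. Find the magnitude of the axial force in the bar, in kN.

If the supports were absent, the total length change would be Σ αᵢΔT Lᵢ = 22.7×10⁻⁶×123×230 + 17.2×10⁻⁶×123×575 = 1.859 mm.
Since the ends are fixed, an axial force P builds up, equal in every segment, with P · Σ Lᵢ/(AᵢEᵢ) = δ_free.
Σ Lᵢ/(AᵢEᵢ) = 230/(675×70×10³) + 575/(375×111×10³) = 1.868×10⁻⁵ mm/N.
Hence P = δ_free / Σ(L/AE) = 1.859/1.868×10⁻⁵ = 99.49 kN (compressive).

P ≈ 99.5 kN (compressive)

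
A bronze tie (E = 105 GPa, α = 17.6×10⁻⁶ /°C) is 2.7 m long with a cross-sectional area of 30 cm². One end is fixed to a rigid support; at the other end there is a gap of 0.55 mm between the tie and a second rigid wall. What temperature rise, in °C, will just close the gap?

ΔT ≈ 11.6 °C

Contact occurs when the free expansion equals the gap: αΔT L = 0.55 mm.
So ΔT = g/(αL) = 0.55/(17.6×10⁻⁶ × 2700) = 11.57 °C.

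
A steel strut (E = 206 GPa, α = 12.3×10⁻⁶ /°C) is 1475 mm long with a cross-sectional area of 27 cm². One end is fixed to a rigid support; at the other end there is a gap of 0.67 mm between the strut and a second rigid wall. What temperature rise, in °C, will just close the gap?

The gap closes when αΔT L = 0.67 mm, since the strut is still unstressed at that instant.
ΔT = 0.67 / (12.3×10⁻⁶ × 1475) = 36.93 °C.

ΔT ≈ 36.9 °C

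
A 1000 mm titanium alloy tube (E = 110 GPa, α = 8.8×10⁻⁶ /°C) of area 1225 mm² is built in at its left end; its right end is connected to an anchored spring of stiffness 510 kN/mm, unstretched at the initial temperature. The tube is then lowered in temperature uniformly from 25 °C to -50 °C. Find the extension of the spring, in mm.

δ ≈ 0.138 mm

If the spring were absent the tube would shorten by αΔT L = 8.8×10⁻⁶ × 75 × 1000 = 0.66 mm.
With a force P in the spring, the elastic change of the tube is PL/(AE) and that of the spring is P/k; compatibility requires their sum to equal δ_free.
So P = δ_free / [L/(AE) + 1/k] = 0.66 / [ 1000/(1225×110×10³) + 1/(510×10³) ].
P = 0.66 / 9.382×10⁻⁶ = 70350 N.
Spring extension = P/k = 70350/(510×10³) = 0.1379 mm.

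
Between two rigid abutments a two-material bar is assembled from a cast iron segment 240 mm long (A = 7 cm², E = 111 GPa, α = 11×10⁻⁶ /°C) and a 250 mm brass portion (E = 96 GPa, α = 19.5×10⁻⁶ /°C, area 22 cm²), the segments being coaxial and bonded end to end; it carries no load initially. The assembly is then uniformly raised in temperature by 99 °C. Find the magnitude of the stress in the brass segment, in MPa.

If the supports were absent, the total length change would be Σ αᵢΔT Lᵢ = 11×10⁻⁶×99×240 + 19.5×10⁻⁶×99×250 = 0.744 mm.
The rigid supports impose zero overall length change; the single axial force P common to all segments must satisfy P Σ Lᵢ/(AᵢEᵢ) = δ_free.
Σ Lᵢ/(AᵢEᵢ) = 240/(700×111×10³) + 250/(2200×96×10³) = 4.273×10⁻⁶ mm/N.
P = 0.744 / 4.273×10⁻⁶ = 174100 N = 174.1 kN, compressive.
σ_{brass} = P / A = 174100 / 2200 = 79.15 MPa.

σ ≈ 79.2 MPa (compressive)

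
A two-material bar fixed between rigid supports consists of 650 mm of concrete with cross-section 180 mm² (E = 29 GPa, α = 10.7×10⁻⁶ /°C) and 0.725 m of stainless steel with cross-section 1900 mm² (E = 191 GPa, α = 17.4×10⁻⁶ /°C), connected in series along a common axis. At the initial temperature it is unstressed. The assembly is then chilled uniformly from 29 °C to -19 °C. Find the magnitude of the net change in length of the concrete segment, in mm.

|ΔL| ≈ 0.591 mm

With the walls removed the bar would change length by δ_free = Σ αᵢΔT Lᵢ = 10.7×10⁻⁶×48×650 + 17.4×10⁻⁶×48×725 = 0.9394 mm.
The walls prevent any net length change, so an axial force P (same in every segment) develops. Compatibility: P · Σ Lᵢ/(AᵢEᵢ) = δ_free.
The series flexibility is Σ Lᵢ/(AᵢEᵢ) = 650/(180×29×10³) + 725/(1900×191×10³) = 0.0001265 mm/N.
P = 0.9394 / 0.0001265 = 7425 N = 7.425 kN, tensile.
For the concrete segment, free thermal change = 10.7×10⁻⁶×48×650 = 0.3338 mm and elastic change from P = 7425×650/(180×29×10³) = 0.9245 mm; these oppose, so the net change is 0.591 mm (segment lengthens).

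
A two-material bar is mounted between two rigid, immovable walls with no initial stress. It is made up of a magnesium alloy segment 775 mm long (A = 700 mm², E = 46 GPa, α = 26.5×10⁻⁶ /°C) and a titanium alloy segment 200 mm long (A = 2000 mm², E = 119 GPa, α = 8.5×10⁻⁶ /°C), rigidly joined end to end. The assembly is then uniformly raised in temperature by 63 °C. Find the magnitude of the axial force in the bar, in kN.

P ≈ 56.2 kN (compressive)

With the walls removed the bar would change length by δ_free = Σ αᵢΔT Lᵢ = 26.5×10⁻⁶×63×775 + 8.5×10⁻⁶×63×200 = 1.401 mm.
Since the ends are fixed, an axial force P builds up, equal in every segment, with P · Σ Lᵢ/(AᵢEᵢ) = δ_free.
Σ Lᵢ/(AᵢEᵢ) = 775/(700×46×10³) + 200/(2000×119×10³) = 2.491×10⁻⁵ mm/N.
P = 1.401 / 2.491×10⁻⁵ = 56240 N = 56.24 kN, compressive.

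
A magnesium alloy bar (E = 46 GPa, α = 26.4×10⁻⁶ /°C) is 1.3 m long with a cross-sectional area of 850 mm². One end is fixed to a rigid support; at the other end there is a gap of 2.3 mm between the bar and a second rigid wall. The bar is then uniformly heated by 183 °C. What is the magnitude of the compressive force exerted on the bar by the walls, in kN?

P ≈ 120 kN

Unrestrained expansion: δ_free = αΔT L = 26.4×10⁻⁶ × 183 × 1300 = 6.281 mm.
After closing the 2.3 mm clearance, 6.281 − 2.3 = 3.981 mm of expansion remains to be suppressed by the wall.
That suppressed elongation corresponds to σ = E·Δ/L = 46×10³ × 3.981/1300 = 140.9 MPa.
Force on the wall = σA = 140.9 × 850 mm² = 119.7 kN.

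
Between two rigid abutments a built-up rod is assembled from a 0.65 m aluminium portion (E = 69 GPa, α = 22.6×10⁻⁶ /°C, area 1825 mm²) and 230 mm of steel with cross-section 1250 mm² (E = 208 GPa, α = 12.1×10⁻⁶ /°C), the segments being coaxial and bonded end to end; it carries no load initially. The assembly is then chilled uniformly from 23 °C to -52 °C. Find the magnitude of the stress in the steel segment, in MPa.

If the supports were absent, the total length change would be Σ αᵢΔT Lᵢ = 22.6×10⁻⁶×75×650 + 12.1×10⁻⁶×75×230 = 1.31 mm.
The walls prevent any net length change, so an axial force P (same in every segment) develops. Compatibility: P · Σ Lᵢ/(AᵢEᵢ) = δ_free.
The series flexibility is Σ Lᵢ/(AᵢEᵢ) = 650/(1825×69×10³) + 230/(1250×208×10³) = 6.046×10⁻⁶ mm/N.
So P = 1.31 / 6.046×10⁻⁶ = 216.7 kN, tensile.
σ_{steel} = P / A = 216700 / 1250 = 173.4 MPa.

σ ≈ 173 MPa (tensile)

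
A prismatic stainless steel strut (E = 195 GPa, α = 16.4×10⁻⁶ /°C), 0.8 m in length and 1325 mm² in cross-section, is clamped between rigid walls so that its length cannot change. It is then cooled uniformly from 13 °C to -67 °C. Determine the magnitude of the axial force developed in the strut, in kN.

P ≈ 339 kN (tensile)

The ends cannot move, so σ = EαΔT = 195×10³ × 16.4×10⁻⁶ × 80 = 255.8 MPa.
Axial force P = σA = 255.8 × 1325 = 339000 N = 339 kN, tensile.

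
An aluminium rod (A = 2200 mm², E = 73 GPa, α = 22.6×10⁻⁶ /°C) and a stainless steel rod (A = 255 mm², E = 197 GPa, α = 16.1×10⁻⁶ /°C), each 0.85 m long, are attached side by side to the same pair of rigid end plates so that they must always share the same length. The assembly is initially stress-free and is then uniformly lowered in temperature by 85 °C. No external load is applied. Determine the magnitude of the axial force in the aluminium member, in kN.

The aluminium has the larger α, so on cooling it would change length more than the stainless steel if both were free. The rigid plates force a common final length, so the aluminium is put into tension and the stainless steel into compression, with equal and opposite forces P (no external load).
Setting the final lengths equal and cancelling L: (α₁ − α₂)ΔT = P/(A₁E₁) + P/(A₂E₂).
|α₁ − α₂|·ΔT = 6.5×10⁻⁶ × 85 = 0.0005525.
1/(A₁E₁) + 1/(A₂E₂) = 1/(2200×73×10³) + 1/(255×197×10³) = 2.613×10⁻⁸ N⁻¹.
So P = 0.0005525 / 2.613×10⁻⁸ = 21.14 kN.

P ≈ 21.1 kN (tensile in the aluminium)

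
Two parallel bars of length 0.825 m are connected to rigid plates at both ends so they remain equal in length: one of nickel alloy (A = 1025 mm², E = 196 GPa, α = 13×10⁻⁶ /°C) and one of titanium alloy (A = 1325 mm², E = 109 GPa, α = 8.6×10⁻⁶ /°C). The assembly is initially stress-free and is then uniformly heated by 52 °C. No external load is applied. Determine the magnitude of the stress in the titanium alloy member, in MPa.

σ ≈ 14.5 MPa (tensile)

The nickel alloy has the larger α, so on heating it would change length more than the titanium alloy if both were free. The rigid plates force a common final length, so the nickel alloy is put into compression and the titanium alloy into tension, with equal and opposite forces P (no external load).
Compatibility of the two members (thermal + elastic change equal): (α₁ − α₂)ΔT = P·[1/(A₁E₁) + 1/(A₂E₂)].
|α₁ − α₂|·ΔT = 4.4×10⁻⁶ × 52 = 0.0002288.
1/(A₁E₁) + 1/(A₂E₂) = 1/(1025×196×10³) + 1/(1325×109×10³) = 1.19×10⁻⁸ N⁻¹.
P = 0.0002288 / 1.19×10⁻⁸ = 19220 N = 19.22 kN.
σ_{titanium alloy} = P/A₂ = 19220/1325 = 14.51 MPa, tensile.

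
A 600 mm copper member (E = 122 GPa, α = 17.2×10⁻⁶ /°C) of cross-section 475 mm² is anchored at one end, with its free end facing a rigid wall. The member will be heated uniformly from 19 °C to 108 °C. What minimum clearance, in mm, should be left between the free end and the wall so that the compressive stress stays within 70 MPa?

g ≈ 0.574 mm

Free expansion if unrestrained: δ_free = αΔT L = 17.2×10⁻⁶ × 89 × 600 = 0.9185 mm.
At the allowable stress the elastic shortening the wall may impose is σL/E = 70 × 600 / (122×10³) = 0.3443 mm.
So the gap has to take up the difference, g_min = δ_free − σL/E = 0.9185 − 0.3443 = 0.5742 mm.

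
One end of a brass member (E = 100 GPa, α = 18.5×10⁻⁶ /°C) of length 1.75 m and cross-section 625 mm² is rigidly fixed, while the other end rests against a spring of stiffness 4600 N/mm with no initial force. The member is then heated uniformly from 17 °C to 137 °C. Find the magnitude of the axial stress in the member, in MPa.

σ ≈ 25.3 MPa (compressive)

If the spring were absent the member would lengthen by αΔT L = 18.5×10⁻⁶ × 120 × 1750 = 3.885 mm.
With a force P in the spring, the elastic change of the member is PL/(AE) and that of the spring is P/k; compatibility requires their sum to equal δ_free.
P [ L/(AE) + 1/k ] = δ_free → P [ 1750/(625×100×10³) + 1/(4600) ] = 3.885.
P = 3.885 / 0.0002454 = 15830 N.
σ = P/A = 15830/625 = 25.33 MPa.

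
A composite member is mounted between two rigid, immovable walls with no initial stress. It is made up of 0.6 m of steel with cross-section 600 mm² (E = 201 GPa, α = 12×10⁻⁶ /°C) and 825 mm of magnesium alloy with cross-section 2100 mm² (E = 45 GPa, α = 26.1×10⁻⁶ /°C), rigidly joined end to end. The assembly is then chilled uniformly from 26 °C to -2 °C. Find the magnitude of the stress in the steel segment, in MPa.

If the supports were absent, the total length change would be Σ αᵢΔT Lᵢ = 12×10⁻⁶×28×600 + 26.1×10⁻⁶×28×825 = 0.8045 mm.
The walls prevent any net length change, so an axial force P (same in every segment) develops. Compatibility: P · Σ Lᵢ/(AᵢEᵢ) = δ_free.
Σ Lᵢ/(AᵢEᵢ) = 600/(600×201×10³) + 825/(2100×45×10³) = 1.371×10⁻⁵ mm/N.
P = 0.8045 / 1.371×10⁻⁵ = 58700 N = 58.7 kN, tensile.
σ_{steel} = P / A = 58700 / 600 = 97.83 MPa.

σ ≈ 97.8 MPa (tensile)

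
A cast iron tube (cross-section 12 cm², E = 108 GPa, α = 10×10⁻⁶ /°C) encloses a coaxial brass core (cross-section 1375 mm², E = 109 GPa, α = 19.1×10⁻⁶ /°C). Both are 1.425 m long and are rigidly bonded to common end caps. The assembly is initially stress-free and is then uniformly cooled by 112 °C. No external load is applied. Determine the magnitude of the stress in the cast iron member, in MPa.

Equilibrium of a rigid end plate with no external load gives equal and opposite internal forces ±P in the two members. Since α_{brass} > α_{cast iron}, cooling drives the brass into tension and the cast iron into compression.
Setting the final lengths equal and cancelling L: (α₁ − α₂)ΔT = P/(A₁E₁) + P/(A₂E₂).
|α₁ − α₂|·ΔT = 9.1×10⁻⁶ × 112 = 0.001019.
1/(A₁E₁) + 1/(A₂E₂) = 1/(1200×108×10³) + 1/(1375×109×10³) = 1.439×10⁻⁸ N⁻¹.
So P = 0.001019 / 1.439×10⁻⁸ = 70.84 kN.
σ_{cast iron} = P/A₁ = 70840/1200 = 59.03 MPa, compressive.

σ ≈ 59 MPa (compressive)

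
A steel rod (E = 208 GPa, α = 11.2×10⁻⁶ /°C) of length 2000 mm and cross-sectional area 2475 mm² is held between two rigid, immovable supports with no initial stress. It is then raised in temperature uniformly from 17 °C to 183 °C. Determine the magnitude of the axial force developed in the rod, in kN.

P ≈ 957 kN (compressive)

With zero net strain, σ = E·αΔT = 208 GPa × 11.2×10⁻⁶ × 166 = 386.7 MPa.
Axial force P = σA = 386.7 × 2475 = 957100 N = 957.1 kN, compressive.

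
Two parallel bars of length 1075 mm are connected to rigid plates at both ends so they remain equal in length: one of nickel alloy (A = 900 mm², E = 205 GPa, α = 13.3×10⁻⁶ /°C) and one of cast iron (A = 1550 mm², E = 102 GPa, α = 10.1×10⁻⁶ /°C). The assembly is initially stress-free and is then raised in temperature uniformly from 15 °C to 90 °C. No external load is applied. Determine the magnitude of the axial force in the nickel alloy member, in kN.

P ≈ 20.4 kN (compressive in the nickel alloy)

Equilibrium of a rigid end plate with no external load gives equal and opposite internal forces ±P in the two members. Since α_{nickel alloy} > α_{cast iron}, heating drives the nickel alloy into compression and the cast iron into tension.
Setting the final lengths equal and cancelling L: (α₁ − α₂)ΔT = P/(A₁E₁) + P/(A₂E₂).
|α₁ − α₂|·ΔT = 3.2×10⁻⁶ × 75 = 0.00024.
1/(A₁E₁) + 1/(A₂E₂) = 1/(900×205×10³) + 1/(1550×102×10³) = 1.175×10⁻⁸ N⁻¹.
P = 0.00024 / 1.175×10⁻⁸ = 20430 N = 20.43 kN.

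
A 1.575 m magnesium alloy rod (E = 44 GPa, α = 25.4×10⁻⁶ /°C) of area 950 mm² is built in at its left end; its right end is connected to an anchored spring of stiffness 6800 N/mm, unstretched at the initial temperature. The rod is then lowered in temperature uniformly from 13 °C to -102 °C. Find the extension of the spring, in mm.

If the spring were absent the rod would shorten by αΔT L = 25.4×10⁻⁶ × 115 × 1575 = 4.601 mm.
Let P be the tensile force in the spring. The rod extends elastically by PL/(AE) and the spring stretches by P/k; together these equal δ_free.
P [ L/(AE) + 1/k ] = δ_free → P [ 1575/(950×44×10³) + 1/(6800) ] = 4.601.
P = 4.601 / 0.0001847 = 24900 N.
Spring extension = P/k = 24900/(6800) = 3.662 mm.

δ ≈ 3.66 mm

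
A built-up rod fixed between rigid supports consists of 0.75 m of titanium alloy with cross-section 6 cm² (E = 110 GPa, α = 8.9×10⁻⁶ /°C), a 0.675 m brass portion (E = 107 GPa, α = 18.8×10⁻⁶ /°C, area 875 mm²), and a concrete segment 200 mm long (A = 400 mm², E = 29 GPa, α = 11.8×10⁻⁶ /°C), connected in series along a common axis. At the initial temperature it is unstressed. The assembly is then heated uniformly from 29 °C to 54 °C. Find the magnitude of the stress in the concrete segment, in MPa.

Free thermal expansion of the whole bar: Σ αᵢΔT Lᵢ = 8.9×10⁻⁶×25×750 + 18.8×10⁻⁶×25×675 + 11.8×10⁻⁶×25×200 = 0.5431 mm.
The rigid supports impose zero overall length change; the single axial force P common to all segments must satisfy P Σ Lᵢ/(AᵢEᵢ) = δ_free.
The series flexibility is Σ Lᵢ/(AᵢEᵢ) = 750/(600×110×10³) + 675/(875×107×10³) + 200/(400×29×10³) = 3.581×10⁻⁵ mm/N.
Hence P = δ_free / Σ(L/AE) = 0.5431/3.581×10⁻⁵ = 15.16 kN (compressive).
σ_{concrete} = P / A = 15160 / 400 = 37.91 MPa.

σ ≈ 37.9 MPa (compressive)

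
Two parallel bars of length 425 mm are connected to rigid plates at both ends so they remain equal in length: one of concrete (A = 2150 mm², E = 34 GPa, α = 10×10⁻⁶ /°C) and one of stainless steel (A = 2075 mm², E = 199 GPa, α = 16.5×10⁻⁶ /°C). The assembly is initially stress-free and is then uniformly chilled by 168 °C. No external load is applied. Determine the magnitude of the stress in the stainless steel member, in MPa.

σ ≈ 32.7 MPa (tensile)

The stainless steel has the larger α, so on cooling it would change length more than the concrete if both were free. The rigid plates force a common final length, so the stainless steel is put into tension and the concrete into compression, with equal and opposite forces P (no external load).
Compatibility of the two members (thermal + elastic change equal): (α₁ − α₂)ΔT = P·[1/(A₁E₁) + 1/(A₂E₂)].
|α₁ − α₂|·ΔT = 6.5×10⁻⁶ × 168 = 0.001092.
1/(A₁E₁) + 1/(A₂E₂) = 1/(2150×34×10³) + 1/(2075×199×10³) = 1.61×10⁻⁸ N⁻¹.
So P = 0.001092 / 1.61×10⁻⁸ = 67.82 kN.
σ_{stainless steel} = P/A₂ = 67820/2075 = 32.68 MPa, tensile.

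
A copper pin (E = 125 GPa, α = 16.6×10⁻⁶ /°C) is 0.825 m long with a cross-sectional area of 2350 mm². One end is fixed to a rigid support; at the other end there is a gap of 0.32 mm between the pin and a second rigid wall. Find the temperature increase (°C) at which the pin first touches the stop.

ΔT ≈ 23.4 °C

Contact occurs when the free expansion equals the gap: αΔT L = 0.32 mm.
So ΔT = g/(αL) = 0.32/(16.6×10⁻⁶ × 825) = 23.37 °C.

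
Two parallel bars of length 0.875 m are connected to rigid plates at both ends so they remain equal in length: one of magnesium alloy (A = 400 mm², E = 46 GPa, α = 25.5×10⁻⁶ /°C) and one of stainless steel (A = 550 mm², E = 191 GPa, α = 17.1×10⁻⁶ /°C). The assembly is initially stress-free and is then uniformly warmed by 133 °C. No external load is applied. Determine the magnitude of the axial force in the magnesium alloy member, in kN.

P ≈ 17.5 kN (compressive in the magnesium alloy)

The magnesium alloy has the larger α, so on heating it would change length more than the stainless steel if both were free. The rigid plates force a common final length, so the magnesium alloy is put into compression and the stainless steel into tension, with equal and opposite forces P (no external load).
Equating the net (thermal + elastic) strains gives |α₁ − α₂|·ΔT = P·[1/(A₁E₁) + 1/(A₂E₂)].
|α₁ − α₂|·ΔT = 8.4×10⁻⁶ × 133 = 0.001117.
1/(A₁E₁) + 1/(A₂E₂) = 1/(400×46×10³) + 1/(550×191×10³) = 6.387×10⁻⁸ N⁻¹.
So P = 0.001117 / 6.387×10⁻⁸ = 17.49 kN.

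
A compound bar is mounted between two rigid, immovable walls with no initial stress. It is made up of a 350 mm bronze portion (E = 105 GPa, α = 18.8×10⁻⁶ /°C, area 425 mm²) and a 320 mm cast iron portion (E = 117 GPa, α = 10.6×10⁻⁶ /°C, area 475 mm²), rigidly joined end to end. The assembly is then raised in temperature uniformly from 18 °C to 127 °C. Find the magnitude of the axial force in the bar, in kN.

If the supports were absent, the total length change would be Σ αᵢΔT Lᵢ = 18.8×10⁻⁶×109×350 + 10.6×10⁻⁶×109×320 = 1.087 mm.
Since the ends are fixed, an axial force P builds up, equal in every segment, with P · Σ Lᵢ/(AᵢEᵢ) = δ_free.
Σ Lᵢ/(AᵢEᵢ) = 350/(425×105×10³) + 320/(475×117×10³) = 1.36×10⁻⁵ mm/N.
So P = 1.087 / 1.36×10⁻⁵ = 79.92 kN, compressive.

P ≈ 79.9 kN (compressive)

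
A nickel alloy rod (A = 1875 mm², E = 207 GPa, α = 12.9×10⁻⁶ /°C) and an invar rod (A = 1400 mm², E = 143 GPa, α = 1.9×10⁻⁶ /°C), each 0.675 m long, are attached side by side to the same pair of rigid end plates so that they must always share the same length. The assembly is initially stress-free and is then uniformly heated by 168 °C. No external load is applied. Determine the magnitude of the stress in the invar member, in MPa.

σ ≈ 174 MPa (tensile)

The nickel alloy has the larger α, so on heating it would change length more than the invar if both were free. The rigid plates force a common final length, so the nickel alloy is put into compression and the invar into tension, with equal and opposite forces P (no external load).
Setting the final lengths equal and cancelling L: (α₁ − α₂)ΔT = P/(A₁E₁) + P/(A₂E₂).
|α₁ − α₂|·ΔT = 11×10⁻⁶ × 168 = 0.001848.
1/(A₁E₁) + 1/(A₂E₂) = 1/(1875×207×10³) + 1/(1400×143×10³) = 7.571×10⁻⁹ N⁻¹.
So P = 0.001848 / 7.571×10⁻⁹ = 244.1 kN.
σ_{invar} = P/A₂ = 244100/1400 = 174.3 MPa, tensile.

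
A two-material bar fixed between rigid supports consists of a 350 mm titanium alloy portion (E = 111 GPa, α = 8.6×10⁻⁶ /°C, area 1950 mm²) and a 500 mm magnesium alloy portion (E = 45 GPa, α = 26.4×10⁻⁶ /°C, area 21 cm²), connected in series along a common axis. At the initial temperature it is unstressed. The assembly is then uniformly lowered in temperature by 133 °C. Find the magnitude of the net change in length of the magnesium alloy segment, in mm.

|ΔL| ≈ 0.104 mm

With the walls removed the bar would change length by δ_free = Σ αᵢΔT Lᵢ = 8.6×10⁻⁶×133×350 + 26.4×10⁻⁶×133×500 = 2.156 mm.
The rigid supports impose zero overall length change; the single axial force P common to all segments must satisfy P Σ Lᵢ/(AᵢEᵢ) = δ_free.
Σ Lᵢ/(AᵢEᵢ) = 350/(1950×111×10³) + 500/(2100×45×10³) = 6.908×10⁻⁶ mm/N.
Hence P = δ_free / Σ(L/AE) = 2.156/6.908×10⁻⁶ = 312.1 kN (tensile).
For the magnesium alloy segment, free thermal change = 26.4×10⁻⁶×133×500 = 1.756 mm and elastic change from P = 312100×500/(2100×45×10³) = 1.651 mm; these oppose, so the net change is 0.104 mm (segment shortens).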